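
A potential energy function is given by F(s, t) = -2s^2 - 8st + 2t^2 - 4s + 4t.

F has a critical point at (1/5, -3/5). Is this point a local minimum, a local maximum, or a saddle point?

The Hessian of F is constant: H = [[-4, -8], [-8, 4]].
det(H) = (-4)·4 − (-8)² = -80.
Since det(H) < 0, H is indefinite and the critical point is a saddle point.

saddle point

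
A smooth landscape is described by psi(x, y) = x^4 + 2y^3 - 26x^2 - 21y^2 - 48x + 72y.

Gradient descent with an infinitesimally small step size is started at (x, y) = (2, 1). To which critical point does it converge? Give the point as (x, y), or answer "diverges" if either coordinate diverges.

diverges

psi is separable, so gradient descent decouples: x follows -∂psi/∂x, y follows -∂psi/∂y.
∂psi/∂x = 4(x - 4)(x + 1)(x + 3); at x=2 this is -120, so x increases.
∂psi/∂y = 6(y - 4)(y - 3); at y=1 this is 36, so y decreases.
The y-coordinate has no critical point in that direction and runs off to infinity.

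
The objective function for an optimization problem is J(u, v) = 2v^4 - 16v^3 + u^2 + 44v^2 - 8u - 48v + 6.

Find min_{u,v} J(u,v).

-28

J(u,v) separates as P(u) + Q(v) + 6, so its minimum is min P + min Q + 6.
P'(u) = 2u - 8 vanishes at u ∈ {4}; Q'(v) = 8(v - 3)(v - 2)(v - 1) vanishes at v ∈ {1, 2, 3}.
Local minima of P (where P''>0): P(4)=-16. Local minima of Q: Q(1)=-18, Q(3)=-18.
So the global minimum of J is P(4) + Q(1) + 6 = -16 − 18 + 6 = -28, attained at (4, 1).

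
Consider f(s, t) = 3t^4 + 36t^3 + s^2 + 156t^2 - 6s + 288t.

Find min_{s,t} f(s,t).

-201

f(s,t) separates as P(s) + Q(t), so its minimum is min P + min Q.
P'(s) = 2s - 6 vanishes at s ∈ {3}; Q'(t) = 12(t + 2)(t + 3)(t + 4) vanishes at t ∈ {-4, -3, -2}.
Local minima of P (where P''>0): P(3)=-9. Local minima of Q: Q(-4)=-192, Q(-2)=-192.
So the global minimum of f is P(3) + Q(-4) = -9 − 192 = -201, attained at (3, -4).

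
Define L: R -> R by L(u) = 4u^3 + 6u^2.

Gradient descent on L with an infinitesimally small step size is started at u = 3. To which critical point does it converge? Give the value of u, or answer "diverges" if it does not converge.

L'(u) = 12u(u + 1), so L'(3) = 144.
Gradient descent moves in the -L' direction, i.e. u is decreasing.
The nearest critical point in that direction is u = 0, where L'' = 12 > 0 (a local minimum). The iterate converges there.

0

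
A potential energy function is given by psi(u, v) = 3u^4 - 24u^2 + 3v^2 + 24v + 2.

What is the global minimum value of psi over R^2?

psi(u,v) separates as P(u) + Q(v) + 2, so its minimum is min P + min Q + 2.
P'(u) = 12u(u - 2)(u + 2) vanishes at u ∈ {-2, 0, 2}; Q'(v) = 6v + 24 vanishes at v ∈ {-4}.
Local minima of P (where P''>0): P(-2)=-48, P(2)=-48. Local minima of Q: Q(-4)=-48.
So the global minimum of psi is P(-2) + Q(-4) + 2 = -48 − 48 + 2 = -94, attained at (-2, -4).

-94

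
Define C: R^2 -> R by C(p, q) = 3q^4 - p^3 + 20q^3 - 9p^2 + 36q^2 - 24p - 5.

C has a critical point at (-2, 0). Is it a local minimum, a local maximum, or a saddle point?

saddle point

The mixed partial ∂²C/∂p∂q is 0, so the Hessian at any point is diag(C_pp, C_qq) = diag(-6(p + 3), 12(3q^2 + 10q + 6)).
At (-2, 0): H = diag(-6, 72).
The eigenvalues have opposite signs, so H is indefinite: a saddle point.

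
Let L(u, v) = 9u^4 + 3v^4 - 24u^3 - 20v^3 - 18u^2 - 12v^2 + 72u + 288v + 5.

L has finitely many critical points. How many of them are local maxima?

1

L separates as a function of u plus a function of v, so ∇L=0 decouples.
∂L/∂u = 36(u - 2)(u - 1)(u + 1) = 0 at u ∈ {-1, 1, 2}; ∂L/∂v = 12(v - 4)(v - 3)(v + 2) = 0 at v ∈ {-2, 3, 4}.
The Hessian is diagonal: diag(L_uu, L_vv). Second derivatives: L_uu(-1)=216, L_uu(1)=-72, L_uu(2)=108; L_vv(-2)=360, L_vv(3)=-60, L_vv(4)=72.
Local maxima occur where both diagonal entries negative: (1, 3). Count: 1.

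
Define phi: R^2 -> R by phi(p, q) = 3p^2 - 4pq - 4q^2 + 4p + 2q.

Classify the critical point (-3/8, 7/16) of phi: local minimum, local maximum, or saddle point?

saddle point

The Hessian of phi is constant: H = [[6, -4], [-4, -8]].
det(H) = 6·(-8) − (-4)² = -64.
Since det(H) < 0, H is indefinite and the critical point is a saddle point.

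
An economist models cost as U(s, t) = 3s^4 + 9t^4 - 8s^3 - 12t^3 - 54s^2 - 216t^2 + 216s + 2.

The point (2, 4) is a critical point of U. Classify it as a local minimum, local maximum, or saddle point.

The mixed partial ∂²U/∂s∂t is 0, so the Hessian at any point is diag(U_ss, U_tt) = diag(12(3s^2 - 4s - 9), 36(3t^2 - 2t - 12)).
At (2, 4): H = diag(-60, 1008).
The eigenvalues have opposite signs, so H is indefinite: a saddle point.

saddle point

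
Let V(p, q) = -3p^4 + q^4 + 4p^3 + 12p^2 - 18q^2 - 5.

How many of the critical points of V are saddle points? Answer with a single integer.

V separates as a function of p plus a function of q, so ∇V=0 decouples.
∂V/∂p = -12p(p - 2)(p + 1) = 0 at p ∈ {-1, 0, 2}; ∂V/∂q = 4q(q - 3)(q + 3) = 0 at q ∈ {-3, 0, 3}.
The Hessian is diagonal: diag(V_pp, V_qq). Second derivatives: V_pp(-1)=-36, V_pp(0)=24, V_pp(2)=-72; V_qq(-3)=72, V_qq(0)=-36, V_qq(3)=72.
Saddle points occur where the two diagonal entries have opposite signs: (-1, -3), (-1, 3), (0, 0), (2, -3), (2, 3). Count: 5.

5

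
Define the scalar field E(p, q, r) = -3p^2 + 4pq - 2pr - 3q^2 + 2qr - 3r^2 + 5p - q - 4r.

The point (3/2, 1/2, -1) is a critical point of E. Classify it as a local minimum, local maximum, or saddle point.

local maximum

The Hessian is constant: H = [[-6, 4, -2], [4, -6, 2], [-2, 2, -6]].
Leading principal minors: Δ₁ = -6, Δ₂ = 20, Δ₃ = -104.
The minors alternate sign starting negative (−, +, −), so H is negative definite: a local maximum.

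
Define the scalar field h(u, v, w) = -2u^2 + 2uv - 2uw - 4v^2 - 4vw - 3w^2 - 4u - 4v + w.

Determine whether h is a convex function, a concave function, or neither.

h is quadratic, so its Hessian is the constant matrix H = [[-4, 2, -2], [2, -8, -4], [-2, -4, -6]].
Leading principal minors: -4, 28, -40.
Signs alternate −, +, − ⇒ H ≺ 0 ⇒ concave.

concave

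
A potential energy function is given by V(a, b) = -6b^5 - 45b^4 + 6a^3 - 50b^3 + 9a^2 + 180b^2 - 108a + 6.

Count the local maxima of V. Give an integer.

V separates as a function of a plus a function of b, so ∇V=0 decouples.
∂V/∂a = 18(a - 2)(a + 3) = 0 at a ∈ {-3, 2}; ∂V/∂b = -30b(b - 1)(b + 3)(b + 4) = 0 at b ∈ {-4, -3, 0, 1}.
The Hessian is diagonal: diag(V_aa, V_bb). Second derivatives: V_aa(-3)=-90, V_aa(2)=90; V_bb(-4)=600, V_bb(-3)=-360, V_bb(0)=360, V_bb(1)=-600.
Local maxima occur where both diagonal entries negative: (-3, -3), (-3, 1). Count: 2.

2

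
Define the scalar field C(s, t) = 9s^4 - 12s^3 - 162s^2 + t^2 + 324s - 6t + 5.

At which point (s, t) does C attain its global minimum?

(-3, 3)

C(s,t) separates as P(s) + Q(t) + 5, so its minimum is min P + min Q + 5.
P'(s) = 36(s - 3)(s - 1)(s + 3) vanishes at s ∈ {-3, 1, 3}; Q'(t) = 2(t - 3) vanishes at t ∈ {3}.
Local minima of P (where P''>0): P(-3)=-1377, P(3)=-81. Local minima of Q: Q(3)=-9.
So the global minimum of C is P(-3) + Q(3) + 5 = -1377 − 9 + 5 = -1381, attained at (-3, 3).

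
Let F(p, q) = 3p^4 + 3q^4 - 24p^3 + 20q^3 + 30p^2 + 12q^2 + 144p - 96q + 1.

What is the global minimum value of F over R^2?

-147

F(p,q) separates as A(p) + B(q) + 1, so its minimum is min A + min B + 1.
A'(p) = 12(p - 4)(p - 3)(p + 1) vanishes at p ∈ {-1, 3, 4}; B'(q) = 12(q - 1)(q + 2)(q + 4) vanishes at q ∈ {-4, -2, 1}.
Local minima of A (where A''>0): A(-1)=-87, A(4)=288. Local minima of B: B(-4)=64, B(1)=-61.
So the global minimum of F is A(-1) + B(1) + 1 = -87 − 61 + 1 = -147, attained at (-1, 1).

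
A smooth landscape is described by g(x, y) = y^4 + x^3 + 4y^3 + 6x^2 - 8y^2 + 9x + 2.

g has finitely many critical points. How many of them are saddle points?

g separates as a function of x plus a function of y, so ∇g=0 decouples.
∂g/∂x = 3(x + 1)(x + 3) = 0 at x ∈ {-3, -1}; ∂g/∂y = 4y(y - 1)(y + 4) = 0 at y ∈ {-4, 0, 1}.
The Hessian is diagonal: diag(g_xx, g_yy). Second derivatives: g_xx(-3)=-6, g_xx(-1)=6; g_yy(-4)=80, g_yy(0)=-16, g_yy(1)=20.
Saddle points occur where the two diagonal entries have opposite signs: (-3, -4), (-3, 1), (-1, 0). Count: 3.

3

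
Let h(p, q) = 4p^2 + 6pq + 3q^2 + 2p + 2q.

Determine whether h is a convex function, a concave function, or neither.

h is quadratic, so its Hessian is the constant matrix H = [[8, 6], [6, 6]].
det(H) = 12, tr(H) = 14.
det(H) > 0 and tr(H) > 0, so H is positive definite everywhere: convex.

convex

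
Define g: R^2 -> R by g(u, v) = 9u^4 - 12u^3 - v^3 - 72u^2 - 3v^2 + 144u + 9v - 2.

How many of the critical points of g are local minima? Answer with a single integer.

2

g separates as a function of u plus a function of v, so ∇g=0 decouples.
∂g/∂u = 36(u - 2)(u - 1)(u + 2) = 0 at u ∈ {-2, 1, 2}; ∂g/∂v = -3(v - 1)(v + 3) = 0 at v ∈ {-3, 1}.
The Hessian is diagonal: diag(g_uu, g_vv). Second derivatives: g_uu(-2)=432, g_uu(1)=-108, g_uu(2)=144; g_vv(-3)=12, g_vv(1)=-12.
Local minima occur where both diagonal entries positive: (-2, -3), (2, -3). Count: 2.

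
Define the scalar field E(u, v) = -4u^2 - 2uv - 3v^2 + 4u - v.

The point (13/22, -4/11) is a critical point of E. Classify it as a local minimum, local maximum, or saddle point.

The Hessian of E is constant: H = [[-8, -2], [-2, -6]].
det(H) = (-8)·(-6) − (-2)² = 44.
det(H) > 0 and tr(H) = -14 < 0, so H is negative definite and the point is a local maximum.

local maximum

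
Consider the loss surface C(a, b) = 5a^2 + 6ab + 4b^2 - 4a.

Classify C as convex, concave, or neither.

convex

C is quadratic, so its Hessian is the constant matrix H = [[10, 6], [6, 8]].
det(H) = 44, tr(H) = 18.
det(H) > 0 and tr(H) > 0, so H is positive definite everywhere: convex.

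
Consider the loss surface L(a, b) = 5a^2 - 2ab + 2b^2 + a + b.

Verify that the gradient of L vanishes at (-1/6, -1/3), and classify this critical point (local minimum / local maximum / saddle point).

∇L = (10a - 2b + 1, -2a + 4b + 1); substituting (-1/6, -1/3) gives ∇L = (0, 0), so (-1/6, -1/3) is indeed a critical point.
The Hessian of L is constant: H = [[10, -2], [-2, 4]].
det(H) = 10·4 − (-2)² = 36.
det(H) > 0 and tr(H) = 14 > 0, so H is positive definite and the point is a local minimum.

local minimum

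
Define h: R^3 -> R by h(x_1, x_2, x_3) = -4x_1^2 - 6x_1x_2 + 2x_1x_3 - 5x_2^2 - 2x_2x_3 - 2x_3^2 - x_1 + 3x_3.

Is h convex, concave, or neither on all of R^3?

concave

h is quadratic, so its Hessian is the constant matrix H = [[-8, -6, 2], [-6, -10, -2], [2, -2, -4]].
Leading principal minors: -8, 44, -56.
Signs alternate −, +, − ⇒ H ≺ 0 ⇒ concave.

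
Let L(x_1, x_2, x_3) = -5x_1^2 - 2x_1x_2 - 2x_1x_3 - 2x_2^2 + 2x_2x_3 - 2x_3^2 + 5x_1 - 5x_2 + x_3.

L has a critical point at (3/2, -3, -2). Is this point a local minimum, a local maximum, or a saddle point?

The Hessian is constant: H = [[-10, -2, -2], [-2, -4, 2], [-2, 2, -4]].
Leading principal minors: Δ₁ = -10, Δ₂ = 36, Δ₃ = -72.
The minors alternate sign starting negative (−, +, −), so H is negative definite: a local maximum.

local maximum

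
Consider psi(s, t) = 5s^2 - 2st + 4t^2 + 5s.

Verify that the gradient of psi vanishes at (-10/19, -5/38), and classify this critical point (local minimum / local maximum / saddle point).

∇psi = (10s - 2t + 5, -2s + 8t); substituting (-10/19, -5/38) gives ∇psi = (0, 0), so (-10/19, -5/38) is indeed a critical point.
The Hessian of psi is constant: H = [[10, -2], [-2, 8]].
det(H) = 10·8 − (-2)² = 76.
det(H) > 0 and tr(H) = 18 > 0, so H is positive definite and the point is a local minimum.

local minimum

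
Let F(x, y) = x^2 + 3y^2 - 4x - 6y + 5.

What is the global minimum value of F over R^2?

F(x,y) separates as P(x) + Q(y) + 5, so its minimum is min P + min Q + 5.
P'(x) = 2x - 4 vanishes at x ∈ {2}; Q'(y) = 6y - 6 vanishes at y ∈ {1}.
Local minima of P (where P''>0): P(2)=-4. Local minima of Q: Q(1)=-3.
So the global minimum of F is P(2) + Q(1) + 5 = -4 − 3 + 5 = -2, attained at (2, 1).

-2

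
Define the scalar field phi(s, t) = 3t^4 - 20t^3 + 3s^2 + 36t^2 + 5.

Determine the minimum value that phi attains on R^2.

phi(s,t) separates as P(s) + Q(t) + 5, so its minimum is min P + min Q + 5.
P'(s) = 6s vanishes at s ∈ {0}; Q'(t) = 12t(t - 3)(t - 2) vanishes at t ∈ {0, 2, 3}.
Local minima of P (where P''>0): P(0)=0. Local minima of Q: Q(0)=0, Q(3)=27.
So the global minimum of phi is P(0) + Q(0) + 5 = 0 + 0 + 5 = 5, attained at (0, 0).

5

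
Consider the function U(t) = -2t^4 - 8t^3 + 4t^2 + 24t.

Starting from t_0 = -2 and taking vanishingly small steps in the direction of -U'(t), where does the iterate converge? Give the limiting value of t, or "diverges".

-1

U'(t) = -8(t - 1)(t + 1)(t + 3), so U'(-2) = -24.
Gradient descent moves in the -U' direction, i.e. t is increasing.
The nearest critical point in that direction is t = -1, where U'' = 32 > 0 (a local minimum). The iterate converges there.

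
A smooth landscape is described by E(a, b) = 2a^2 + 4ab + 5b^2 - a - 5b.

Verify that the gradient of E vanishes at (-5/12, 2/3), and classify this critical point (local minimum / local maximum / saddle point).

local minimum

∇E = (4a + 4b - 1, 4a + 10b - 5); substituting (-5/12, 2/3) gives ∇E = (0, 0), so (-5/12, 2/3) is indeed a critical point.
The Hessian of E is constant: H = [[4, 4], [4, 10]].
det(H) = 4·10 − 4² = 24.
det(H) > 0 and tr(H) = 14 > 0, so H is positive definite and the point is a local minimum.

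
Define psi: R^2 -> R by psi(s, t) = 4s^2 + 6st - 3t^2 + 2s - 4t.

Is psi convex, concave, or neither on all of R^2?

neither

psi is quadratic, so its Hessian is the constant matrix H = [[8, 6], [6, -6]].
det(H) = -84, tr(H) = 2.
det(H) < 0, so H is indefinite: neither convex nor concave.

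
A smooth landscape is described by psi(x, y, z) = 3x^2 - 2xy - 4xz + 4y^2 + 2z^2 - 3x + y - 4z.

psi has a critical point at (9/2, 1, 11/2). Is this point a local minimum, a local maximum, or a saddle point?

The Hessian is constant: H = [[6, -2, -4], [-2, 8, 0], [-4, 0, 4]].
Leading principal minors: Δ₁ = 6, Δ₂ = 44, Δ₃ = 48.
All leading minors are positive, so H is positive definite: a local minimum.

local minimum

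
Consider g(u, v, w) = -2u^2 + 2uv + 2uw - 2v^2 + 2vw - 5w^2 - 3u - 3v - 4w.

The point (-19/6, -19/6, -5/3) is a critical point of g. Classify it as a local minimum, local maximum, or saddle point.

The Hessian is constant: H = [[-4, 2, 2], [2, -4, 2], [2, 2, -10]].
Leading principal minors: Δ₁ = -4, Δ₂ = 12, Δ₃ = -72.
The minors alternate sign starting negative (−, +, −), so H is negative definite: a local maximum.

local maximum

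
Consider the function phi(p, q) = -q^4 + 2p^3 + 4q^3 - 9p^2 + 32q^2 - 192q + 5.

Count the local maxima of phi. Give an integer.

phi separates as a function of p plus a function of q, so ∇phi=0 decouples.
∂phi/∂p = 6p(p - 3) = 0 at p ∈ {0, 3}; ∂phi/∂q = -4(q - 4)(q - 3)(q + 4) = 0 at q ∈ {-4, 3, 4}.
The Hessian is diagonal: diag(phi_pp, phi_qq). Second derivatives: phi_pp(0)=-18, phi_pp(3)=18; phi_qq(-4)=-224, phi_qq(3)=28, phi_qq(4)=-32.
Local maxima occur where both diagonal entries negative: (0, -4), (0, 4). Count: 2.

2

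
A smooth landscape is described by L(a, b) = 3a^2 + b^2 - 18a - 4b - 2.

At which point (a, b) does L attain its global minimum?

L(a,b) separates as P(a) + Q(b) − 2, so its minimum is min P + min Q − 2.
P'(a) = 6a - 18 vanishes at a ∈ {3}; Q'(b) = 2b - 4 vanishes at b ∈ {2}.
Local minima of P (where P''>0): P(3)=-27. Local minima of Q: Q(2)=-4.
So the global minimum of L is P(3) + Q(2) − 2 = -27 − 4 − 2 = -33, attained at (3, 2).

(3, 2)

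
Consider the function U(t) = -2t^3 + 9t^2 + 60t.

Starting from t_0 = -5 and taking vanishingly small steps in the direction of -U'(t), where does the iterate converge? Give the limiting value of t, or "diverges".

-2

U'(t) = -6(t - 5)(t + 2), so U'(-5) = -180.
Gradient descent moves in the -U' direction, i.e. t is increasing.
The nearest critical point in that direction is t = -2, where U'' = 42 > 0 (a local minimum). The iterate converges there.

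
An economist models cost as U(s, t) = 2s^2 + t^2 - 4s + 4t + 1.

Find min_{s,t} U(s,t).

U(s,t) separates as P(s) + Q(t) + 1, so its minimum is min P + min Q + 1.
P'(s) = 4s - 4 vanishes at s ∈ {1}; Q'(t) = 2(t + 2) vanishes at t ∈ {-2}.
Local minima of P (where P''>0): P(1)=-2. Local minima of Q: Q(-2)=-4.
So the global minimum of U is P(1) + Q(-2) + 1 = -2 − 4 + 1 = -5, attained at (1, -2).

-5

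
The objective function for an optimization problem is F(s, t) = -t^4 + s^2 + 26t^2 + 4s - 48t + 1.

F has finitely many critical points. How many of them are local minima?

1

F separates as a function of s plus a function of t, so ∇F=0 decouples.
∂F/∂s = 2(s + 2) = 0 at s ∈ {-2}; ∂F/∂t = -4(t - 3)(t - 1)(t + 4) = 0 at t ∈ {-4, 1, 3}.
The Hessian is diagonal: diag(F_ss, F_tt). Second derivatives: F_ss(-2)=2; F_tt(-4)=-140, F_tt(1)=40, F_tt(3)=-56.
Local minima occur where both diagonal entries positive: (-2, 1). Count: 1.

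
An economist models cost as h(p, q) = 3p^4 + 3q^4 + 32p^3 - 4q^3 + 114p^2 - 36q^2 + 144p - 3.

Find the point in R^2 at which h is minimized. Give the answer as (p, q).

h(p,q) separates as A(p) + B(q) − 3, so its minimum is min A + min B − 3.
A'(p) = 12(p + 1)(p + 3)(p + 4) vanishes at p ∈ {-4, -3, -1}; B'(q) = 12q(q - 3)(q + 2) vanishes at q ∈ {-2, 0, 3}.
Local minima of A (where A''>0): A(-4)=-32, A(-1)=-59. Local minima of B: B(-2)=-64, B(3)=-189.
So the global minimum of h is A(-1) + B(3) − 3 = -59 − 189 − 3 = -251, attained at (-1, 3).

(-1, 3)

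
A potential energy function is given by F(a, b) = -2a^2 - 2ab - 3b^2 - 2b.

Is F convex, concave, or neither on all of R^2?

F is quadratic, so its Hessian is the constant matrix H = [[-4, -2], [-2, -6]].
det(H) = 20, tr(H) = -10.
det(H) > 0 and tr(H) < 0, so H is negative definite everywhere: concave.

concave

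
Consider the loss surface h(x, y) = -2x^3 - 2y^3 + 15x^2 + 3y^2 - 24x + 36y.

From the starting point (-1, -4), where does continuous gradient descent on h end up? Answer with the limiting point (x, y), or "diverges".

h is separable, so gradient descent decouples: x follows -∂h/∂x, y follows -∂h/∂y.
∂h/∂x = -6(x - 4)(x - 1); at x=-1 this is -60, so x increases.
∂h/∂y = -6(y - 3)(y + 2); at y=-4 this is -84, so y increases.
x converges to its nearest critical value 1 (a local min of the x-part); y converges to -2. The iterate converges to (1, -2).

(1, -2)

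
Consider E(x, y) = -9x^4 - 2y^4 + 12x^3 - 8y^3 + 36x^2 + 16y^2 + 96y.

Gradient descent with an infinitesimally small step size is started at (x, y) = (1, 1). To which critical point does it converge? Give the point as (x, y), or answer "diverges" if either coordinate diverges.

(0, -2)

E is separable, so gradient descent decouples: x follows -∂E/∂x, y follows -∂E/∂y.
∂E/∂x = -36x(x - 2)(x + 1); at x=1 this is 72, so x decreases.
∂E/∂y = -8(y - 2)(y + 2)(y + 3); at y=1 this is 96, so y decreases.
x converges to its nearest critical value 0 (a local min of the x-part); y converges to -2. The iterate converges to (0, -2).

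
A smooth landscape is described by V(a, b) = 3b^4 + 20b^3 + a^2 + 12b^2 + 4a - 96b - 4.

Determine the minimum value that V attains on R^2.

-69

V(a,b) separates as P(a) + Q(b) − 4, so its minimum is min P + min Q − 4.
P'(a) = 2a + 4 vanishes at a ∈ {-2}; Q'(b) = 12(b - 1)(b + 2)(b + 4) vanishes at b ∈ {-4, -2, 1}.
Local minima of P (where P''>0): P(-2)=-4. Local minima of Q: Q(-4)=64, Q(1)=-61.
So the global minimum of V is P(-2) + Q(1) − 4 = -4 − 61 − 4 = -69, attained at (-2, 1).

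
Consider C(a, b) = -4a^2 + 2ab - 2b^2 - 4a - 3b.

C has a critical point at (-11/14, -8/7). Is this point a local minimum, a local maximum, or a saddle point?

The Hessian of C is constant: H = [[-8, 2], [2, -4]].
det(H) = (-8)·(-4) − 2² = 28.
det(H) > 0 and tr(H) = -12 < 0, so H is negative definite and the point is a local maximum.

local maximum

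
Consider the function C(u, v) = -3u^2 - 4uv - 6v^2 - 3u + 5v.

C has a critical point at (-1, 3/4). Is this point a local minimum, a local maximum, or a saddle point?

local maximum

The Hessian of C is constant: H = [[-6, -4], [-4, -12]].
det(H) = (-6)·(-12) − (-4)² = 56.
det(H) > 0 and tr(H) = -18 < 0, so H is negative definite and the point is a local maximum.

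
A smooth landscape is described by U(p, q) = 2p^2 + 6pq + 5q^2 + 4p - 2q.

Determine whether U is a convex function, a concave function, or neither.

convex

U is quadratic, so its Hessian is the constant matrix H = [[4, 6], [6, 10]].
det(H) = 4, tr(H) = 14.
det(H) > 0 and tr(H) > 0, so H is positive definite everywhere: convex.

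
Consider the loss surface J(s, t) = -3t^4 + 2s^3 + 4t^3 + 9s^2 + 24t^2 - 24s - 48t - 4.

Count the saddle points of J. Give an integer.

J separates as a function of s plus a function of t, so ∇J=0 decouples.
∂J/∂s = 6(s - 1)(s + 4) = 0 at s ∈ {-4, 1}; ∂J/∂t = -12(t - 2)(t - 1)(t + 2) = 0 at t ∈ {-2, 1, 2}.
The Hessian is diagonal: diag(J_ss, J_tt). Second derivatives: J_ss(-4)=-30, J_ss(1)=30; J_tt(-2)=-144, J_tt(1)=36, J_tt(2)=-48.
Saddle points occur where the two diagonal entries have opposite signs: (-4, 1), (1, -2), (1, 2). Count: 3.

3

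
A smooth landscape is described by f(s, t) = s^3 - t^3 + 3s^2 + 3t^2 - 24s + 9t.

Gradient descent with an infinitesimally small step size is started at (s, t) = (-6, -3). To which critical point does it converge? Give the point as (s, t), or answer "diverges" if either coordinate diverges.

diverges

f is separable, so gradient descent decouples: s follows -∂f/∂s, t follows -∂f/∂t.
∂f/∂s = 3(s - 2)(s + 4); at s=-6 this is 48, so s decreases.
∂f/∂t = -3(t - 3)(t + 1); at t=-3 this is -36, so t increases.
The s-coordinate has no critical point in that direction and runs off to infinity.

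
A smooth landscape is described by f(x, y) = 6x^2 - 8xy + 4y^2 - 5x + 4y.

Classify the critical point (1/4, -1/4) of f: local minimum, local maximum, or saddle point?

local minimum

The Hessian of f is constant: H = [[12, -8], [-8, 8]].
det(H) = 12·8 − (-8)² = 32.
det(H) > 0 and tr(H) = 20 > 0, so H is positive definite and the point is a local minimum.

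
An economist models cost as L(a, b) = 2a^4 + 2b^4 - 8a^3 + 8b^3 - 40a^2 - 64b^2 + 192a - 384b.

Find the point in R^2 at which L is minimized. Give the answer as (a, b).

L(a,b) separates as P(a) + Q(b), so its minimum is min P + min Q.
P'(a) = 8(a - 4)(a - 2)(a + 3) vanishes at a ∈ {-3, 2, 4}; Q'(b) = 8(b - 4)(b + 3)(b + 4) vanishes at b ∈ {-4, -3, 4}.
Local minima of P (where P''>0): P(-3)=-558, P(4)=128. Local minima of Q: Q(-4)=512, Q(4)=-1536.
So the global minimum of L is P(-3) + Q(4) = -558 − 1536 = -2094, attained at (-3, 4).

(-3, 4)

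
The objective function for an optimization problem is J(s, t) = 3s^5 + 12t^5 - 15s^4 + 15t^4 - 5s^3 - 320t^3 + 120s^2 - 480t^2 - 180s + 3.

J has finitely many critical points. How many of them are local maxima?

J separates as a function of s plus a function of t, so ∇J=0 decouples.
∂J/∂s = 15(s - 3)(s - 2)(s - 1)(s + 2) = 0 at s ∈ {-2, 1, 2, 3}; ∂J/∂t = 60t(t - 4)(t + 1)(t + 4) = 0 at t ∈ {-4, -1, 0, 4}.
The Hessian is diagonal: diag(J_ss, J_tt). Second derivatives: J_ss(-2)=-900, J_ss(1)=90, J_ss(2)=-60, J_ss(3)=150; J_tt(-4)=-5760, J_tt(-1)=900, J_tt(0)=-960, J_tt(4)=9600.
Local maxima occur where both diagonal entries negative: (-2, -4), (-2, 0), (2, -4), (2, 0). Count: 4.

4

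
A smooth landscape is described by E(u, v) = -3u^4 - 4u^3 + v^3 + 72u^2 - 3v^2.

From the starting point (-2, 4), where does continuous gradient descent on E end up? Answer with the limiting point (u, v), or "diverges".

(0, 2)

E is separable, so gradient descent decouples: u follows -∂E/∂u, v follows -∂E/∂v.
∂E/∂u = -12u(u - 3)(u + 4); at u=-2 this is -240, so u increases.
∂E/∂v = 3v(v - 2); at v=4 this is 24, so v decreases.
u converges to its nearest critical value 0 (a local min of the u-part); v converges to 2. The iterate converges to (0, 2).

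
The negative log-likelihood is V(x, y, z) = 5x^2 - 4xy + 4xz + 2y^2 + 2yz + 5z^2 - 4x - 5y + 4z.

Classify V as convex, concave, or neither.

V is quadratic, so its Hessian is the constant matrix H = [[10, -4, 4], [-4, 4, 2], [4, 2, 10]].
Leading principal minors: 10, 24, 72.
All positive ⇒ H ≻ 0 ⇒ convex.

convex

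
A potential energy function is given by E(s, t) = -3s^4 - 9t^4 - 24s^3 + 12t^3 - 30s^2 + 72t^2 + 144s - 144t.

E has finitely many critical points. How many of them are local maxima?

4

E separates as a function of s plus a function of t, so ∇E=0 decouples.
∂E/∂s = -12(s - 1)(s + 3)(s + 4) = 0 at s ∈ {-4, -3, 1}; ∂E/∂t = -36(t - 2)(t - 1)(t + 2) = 0 at t ∈ {-2, 1, 2}.
The Hessian is diagonal: diag(E_ss, E_tt). Second derivatives: E_ss(-4)=-60, E_ss(-3)=48, E_ss(1)=-240; E_tt(-2)=-432, E_tt(1)=108, E_tt(2)=-144.
Local maxima occur where both diagonal entries negative: (-4, -2), (-4, 2), (1, -2), (1, 2). Count: 4.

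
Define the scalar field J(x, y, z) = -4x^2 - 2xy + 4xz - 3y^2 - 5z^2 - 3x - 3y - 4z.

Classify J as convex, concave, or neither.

concave

J is quadratic, so its Hessian is the constant matrix H = [[-8, -2, 4], [-2, -6, 0], [4, 0, -10]].
Leading principal minors: -8, 44, -344.
Signs alternate −, +, − ⇒ H ≺ 0 ⇒ concave.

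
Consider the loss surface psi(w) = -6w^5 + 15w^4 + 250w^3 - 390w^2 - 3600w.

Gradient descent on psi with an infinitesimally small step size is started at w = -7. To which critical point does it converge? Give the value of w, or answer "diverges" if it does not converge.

psi'(w) = -30(w - 5)(w - 3)(w + 2)(w + 4), so psi'(-7) = -54000.
Gradient descent moves in the -psi' direction, i.e. w is increasing.
The nearest critical point in that direction is w = -4, where psi'' = 3780 > 0 (a local minimum). The iterate converges there.

-4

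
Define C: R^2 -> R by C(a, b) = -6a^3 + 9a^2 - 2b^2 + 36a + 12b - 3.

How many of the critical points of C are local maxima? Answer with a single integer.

1

C separates as a function of a plus a function of b, so ∇C=0 decouples.
∂C/∂a = -18(a - 2)(a + 1) = 0 at a ∈ {-1, 2}; ∂C/∂b = -4(b - 3) = 0 at b ∈ {3}.
The Hessian is diagonal: diag(C_aa, C_bb). Second derivatives: C_aa(-1)=54, C_aa(2)=-54; C_bb(3)=-4.
Local maxima occur where both diagonal entries negative: (2, 3). Count: 1.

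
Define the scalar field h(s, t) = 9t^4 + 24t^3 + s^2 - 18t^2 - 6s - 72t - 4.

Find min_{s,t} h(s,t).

-70

h(s,t) separates as P(s) + Q(t) − 4, so its minimum is min P + min Q − 4.
P'(s) = 2s - 6 vanishes at s ∈ {3}; Q'(t) = 36(t - 1)(t + 1)(t + 2) vanishes at t ∈ {-2, -1, 1}.
Local minima of P (where P''>0): P(3)=-9. Local minima of Q: Q(-2)=24, Q(1)=-57.
So the global minimum of h is P(3) + Q(1) − 4 = -9 − 57 − 4 = -70, attained at (3, 1).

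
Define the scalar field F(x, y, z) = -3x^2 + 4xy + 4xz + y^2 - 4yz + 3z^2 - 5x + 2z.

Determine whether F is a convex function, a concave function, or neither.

neither

F is quadratic, so its Hessian is the constant matrix H = [[-6, 4, 4], [4, 2, -4], [4, -4, 6]].
Leading principal minors: -6, -28, -232.
Neither pattern holds ⇒ H is indefinite ⇒ neither convex nor concave.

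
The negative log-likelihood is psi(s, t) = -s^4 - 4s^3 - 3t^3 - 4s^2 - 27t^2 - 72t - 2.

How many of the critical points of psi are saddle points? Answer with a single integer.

psi separates as a function of s plus a function of t, so ∇psi=0 decouples.
∂psi/∂s = -4s(s + 1)(s + 2) = 0 at s ∈ {-2, -1, 0}; ∂psi/∂t = -9(t + 2)(t + 4) = 0 at t ∈ {-4, -2}.
The Hessian is diagonal: diag(psi_ss, psi_tt). Second derivatives: psi_ss(-2)=-8, psi_ss(-1)=4, psi_ss(0)=-8; psi_tt(-4)=18, psi_tt(-2)=-18.
Saddle points occur where the two diagonal entries have opposite signs: (-2, -4), (-1, -2), (0, -4). Count: 3.

3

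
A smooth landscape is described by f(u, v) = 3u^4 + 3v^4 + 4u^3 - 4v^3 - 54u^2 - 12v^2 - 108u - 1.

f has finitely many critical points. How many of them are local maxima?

1

f separates as a function of u plus a function of v, so ∇f=0 decouples.
∂f/∂u = 12(u - 3)(u + 1)(u + 3) = 0 at u ∈ {-3, -1, 3}; ∂f/∂v = 12v(v - 2)(v + 1) = 0 at v ∈ {-1, 0, 2}.
The Hessian is diagonal: diag(f_uu, f_vv). Second derivatives: f_uu(-3)=144, f_uu(-1)=-96, f_uu(3)=288; f_vv(-1)=36, f_vv(0)=-24, f_vv(2)=72.
Local maxima occur where both diagonal entries negative: (-1, 0). Count: 1.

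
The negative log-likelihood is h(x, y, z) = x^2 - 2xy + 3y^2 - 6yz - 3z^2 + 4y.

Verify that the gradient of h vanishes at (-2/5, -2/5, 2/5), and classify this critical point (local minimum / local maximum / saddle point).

∇h = (2x - 2y, -2x + 6y - 6z + 4, -6y - 6z); substituting (-2/5, -2/5, 2/5) gives ∇h = (0, 0, 0), so (-2/5, -2/5, 2/5) is indeed a critical point.
The Hessian is constant: H = [[2, -2, 0], [-2, 6, -6], [0, -6, -6]].
Leading principal minors: Δ₁ = 2, Δ₂ = 8, Δ₃ = -120.
The minors fit neither the all-positive nor the alternating-sign pattern, so H is indefinite: a saddle point.

saddle point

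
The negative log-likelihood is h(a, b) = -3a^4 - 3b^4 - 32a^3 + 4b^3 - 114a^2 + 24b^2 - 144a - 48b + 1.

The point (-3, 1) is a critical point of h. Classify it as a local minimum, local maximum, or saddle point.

local minimum

The mixed partial ∂²h/∂a∂b is 0, so the Hessian at any point is diag(h_aa, h_bb) = diag(-12(3a^2 + 16a + 19), 12(-3b^2 + 2b + 4)).
At (-3, 1): H = diag(24, 36).
Both eigenvalues are positive, so H is positive definite: a local minimum.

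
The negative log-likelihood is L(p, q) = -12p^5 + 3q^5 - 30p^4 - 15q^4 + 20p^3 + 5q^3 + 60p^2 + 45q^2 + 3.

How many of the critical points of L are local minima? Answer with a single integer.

L separates as a function of p plus a function of q, so ∇L=0 decouples.
∂L/∂p = -60p(p - 1)(p + 1)(p + 2) = 0 at p ∈ {-2, -1, 0, 1}; ∂L/∂q = 15q(q - 3)(q - 2)(q + 1) = 0 at q ∈ {-1, 0, 2, 3}.
The Hessian is diagonal: diag(L_pp, L_qq). Second derivatives: L_pp(-2)=360, L_pp(-1)=-120, L_pp(0)=120, L_pp(1)=-360; L_qq(-1)=-180, L_qq(0)=90, L_qq(2)=-90, L_qq(3)=180.
Local minima occur where both diagonal entries positive: (-2, 0), (-2, 3), (0, 0), (0, 3). Count: 4.

4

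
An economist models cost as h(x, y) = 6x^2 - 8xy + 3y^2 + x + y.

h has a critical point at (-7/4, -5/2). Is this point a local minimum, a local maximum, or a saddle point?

The Hessian of h is constant: H = [[12, -8], [-8, 6]].
det(H) = 12·6 − (-8)² = 8.
det(H) > 0 and tr(H) = 18 > 0, so H is positive definite and the point is a local minimum.

local minimum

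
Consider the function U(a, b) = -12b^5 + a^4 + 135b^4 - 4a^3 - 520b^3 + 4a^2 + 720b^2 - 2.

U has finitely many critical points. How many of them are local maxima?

2

U separates as a function of a plus a function of b, so ∇U=0 decouples.
∂U/∂a = 4a(a - 2)(a - 1) = 0 at a ∈ {0, 1, 2}; ∂U/∂b = -60b(b - 4)(b - 3)(b - 2) = 0 at b ∈ {0, 2, 3, 4}.
The Hessian is diagonal: diag(U_aa, U_bb). Second derivatives: U_aa(0)=8, U_aa(1)=-4, U_aa(2)=8; U_bb(0)=1440, U_bb(2)=-240, U_bb(3)=180, U_bb(4)=-480.
Local maxima occur where both diagonal entries negative: (1, 2), (1, 4). Count: 2.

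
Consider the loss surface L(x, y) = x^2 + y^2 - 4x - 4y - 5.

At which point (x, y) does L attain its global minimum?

(2, 2)

L(x,y) separates as P(x) + Q(y) − 5, so its minimum is min P + min Q − 5.
P'(x) = 2x - 4 vanishes at x ∈ {2}; Q'(y) = 2y - 4 vanishes at y ∈ {2}.
Local minima of P (where P''>0): P(2)=-4. Local minima of Q: Q(2)=-4.
So the global minimum of L is P(2) + Q(2) − 5 = -4 − 4 − 5 = -13, attained at (2, 2).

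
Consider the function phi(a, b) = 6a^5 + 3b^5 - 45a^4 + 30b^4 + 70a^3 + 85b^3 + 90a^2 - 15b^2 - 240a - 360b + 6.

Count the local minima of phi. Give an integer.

phi separates as a function of a plus a function of b, so ∇phi=0 decouples.
∂phi/∂a = 30(a - 4)(a - 2)(a - 1)(a + 1) = 0 at a ∈ {-1, 1, 2, 4}; ∂phi/∂b = 15(b - 1)(b + 2)(b + 3)(b + 4) = 0 at b ∈ {-4, -3, -2, 1}.
The Hessian is diagonal: diag(phi_aa, phi_bb). Second derivatives: phi_aa(-1)=-900, phi_aa(1)=180, phi_aa(2)=-180, phi_aa(4)=900; phi_bb(-4)=-150, phi_bb(-3)=60, phi_bb(-2)=-90, phi_bb(1)=900.
Local minima occur where both diagonal entries positive: (1, -3), (1, 1), (4, -3), (4, 1). Count: 4.

4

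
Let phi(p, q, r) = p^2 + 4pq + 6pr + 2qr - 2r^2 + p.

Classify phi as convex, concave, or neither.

neither

phi is quadratic, so its Hessian is the constant matrix H = [[2, 4, 6], [4, 0, 2], [6, 2, -4]].
Leading principal minors: 2, -16, 152.
Neither pattern holds ⇒ H is indefinite ⇒ neither convex nor concave.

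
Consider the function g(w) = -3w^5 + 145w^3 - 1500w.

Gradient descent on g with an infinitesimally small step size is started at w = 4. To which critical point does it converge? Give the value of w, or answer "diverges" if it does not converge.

2

g'(w) = -15(w - 5)(w - 2)(w + 2)(w + 5), so g'(4) = 1620.
Gradient descent moves in the -g' direction, i.e. w is decreasing.
The nearest critical point in that direction is w = 2, where g'' = 1260 > 0 (a local minimum). The iterate converges there.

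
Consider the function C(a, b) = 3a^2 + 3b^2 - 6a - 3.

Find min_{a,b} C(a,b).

C(a,b) separates as P(a) + Q(b) − 3, so its minimum is min P + min Q − 3.
P'(a) = 6a - 6 vanishes at a ∈ {1}; Q'(b) = 6b vanishes at b ∈ {0}.
Local minima of P (where P''>0): P(1)=-3. Local minima of Q: Q(0)=0.
So the global minimum of C is P(1) + Q(0) − 3 = -3 + 0 − 3 = -6, attained at (1, 0).

-6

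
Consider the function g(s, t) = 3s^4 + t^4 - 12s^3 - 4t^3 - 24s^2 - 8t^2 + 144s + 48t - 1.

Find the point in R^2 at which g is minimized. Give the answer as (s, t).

(-2, -2)

g(s,t) separates as P(s) + Q(t) − 1, so its minimum is min P + min Q − 1.
P'(s) = 12(s - 3)(s - 2)(s + 2) vanishes at s ∈ {-2, 2, 3}; Q'(t) = 4(t - 3)(t - 2)(t + 2) vanishes at t ∈ {-2, 2, 3}.
Local minima of P (where P''>0): P(-2)=-240, P(3)=135. Local minima of Q: Q(-2)=-80, Q(3)=45.
So the global minimum of g is P(-2) + Q(-2) − 1 = -240 − 80 − 1 = -321, attained at (-2, -2).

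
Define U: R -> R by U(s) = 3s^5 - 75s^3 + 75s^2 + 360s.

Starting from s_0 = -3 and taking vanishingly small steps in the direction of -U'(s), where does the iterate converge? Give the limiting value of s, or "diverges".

U'(s) = 15(s - 3)(s - 2)(s + 1)(s + 4), so U'(-3) = -900.
Gradient descent moves in the -U' direction, i.e. s is increasing.
The nearest critical point in that direction is s = -1, where U'' = 540 > 0 (a local minimum). The iterate converges there.

-1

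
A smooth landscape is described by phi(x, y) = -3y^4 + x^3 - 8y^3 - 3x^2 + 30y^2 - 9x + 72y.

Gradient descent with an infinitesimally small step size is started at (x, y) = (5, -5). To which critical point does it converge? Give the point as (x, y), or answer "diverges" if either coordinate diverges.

diverges

phi is separable, so gradient descent decouples: x follows -∂phi/∂x, y follows -∂phi/∂y.
∂phi/∂x = 3(x - 3)(x + 1); at x=5 this is 36, so x decreases.
∂phi/∂y = -12(y - 2)(y + 1)(y + 3); at y=-5 this is 672, so y decreases.
The y-coordinate has no critical point in that direction and runs off to infinity.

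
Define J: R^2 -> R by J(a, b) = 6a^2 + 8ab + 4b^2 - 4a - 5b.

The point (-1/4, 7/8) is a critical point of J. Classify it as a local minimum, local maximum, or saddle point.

The Hessian of J is constant: H = [[12, 8], [8, 8]].
det(H) = 12·8 − 8² = 32.
det(H) > 0 and tr(H) = 20 > 0, so H is positive definite and the point is a local minimum.

local minimum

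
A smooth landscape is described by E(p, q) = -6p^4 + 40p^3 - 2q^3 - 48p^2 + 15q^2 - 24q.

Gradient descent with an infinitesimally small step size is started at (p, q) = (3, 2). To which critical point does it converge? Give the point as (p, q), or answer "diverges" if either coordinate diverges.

E is separable, so gradient descent decouples: p follows -∂E/∂p, q follows -∂E/∂q.
∂E/∂p = -24p(p - 4)(p - 1); at p=3 this is 144, so p decreases.
∂E/∂q = -6(q - 4)(q - 1); at q=2 this is 12, so q decreases.
p converges to its nearest critical value 1 (a local min of the p-part); q converges to 1. The iterate converges to (1, 1).

(1, 1)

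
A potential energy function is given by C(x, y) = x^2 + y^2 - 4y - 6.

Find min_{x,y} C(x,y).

-10

C(x,y) separates as P(x) + Q(y) − 6, so its minimum is min P + min Q − 6.
P'(x) = 2x vanishes at x ∈ {0}; Q'(y) = 2y - 4 vanishes at y ∈ {2}.
Local minima of P (where P''>0): P(0)=0. Local minima of Q: Q(2)=-4.
So the global minimum of C is P(0) + Q(2) − 6 = 0 − 4 − 6 = -10, attained at (0, 2).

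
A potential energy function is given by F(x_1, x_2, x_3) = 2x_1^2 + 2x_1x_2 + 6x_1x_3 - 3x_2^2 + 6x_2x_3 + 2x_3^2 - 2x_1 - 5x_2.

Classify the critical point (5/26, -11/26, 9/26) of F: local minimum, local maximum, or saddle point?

The Hessian is constant: H = [[4, 2, 6], [2, -6, 6], [6, 6, 4]].
Leading principal minors: Δ₁ = 4, Δ₂ = -28, Δ₃ = 104.
The minors fit neither the all-positive nor the alternating-sign pattern, so H is indefinite: a saddle point.

saddle point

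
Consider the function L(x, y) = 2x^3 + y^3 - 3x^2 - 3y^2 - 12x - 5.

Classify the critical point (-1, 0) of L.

The mixed partial ∂²L/∂x∂y is 0, so the Hessian at any point is diag(L_xx, L_yy) = diag(6(2x - 1), 6(y - 1)).
At (-1, 0): H = diag(-18, -6).
Both eigenvalues are negative, so H is negative definite: a local maximum.

local maximum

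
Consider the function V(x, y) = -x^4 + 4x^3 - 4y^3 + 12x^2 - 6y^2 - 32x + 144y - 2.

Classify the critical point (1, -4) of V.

The mixed partial ∂²V/∂x∂y is 0, so the Hessian at any point is diag(V_xx, V_yy) = diag(12(-x^2 + 2x + 2), -12(2y + 1)).
At (1, -4): H = diag(36, 84).
Both eigenvalues are positive, so H is positive definite: a local minimum.

local minimum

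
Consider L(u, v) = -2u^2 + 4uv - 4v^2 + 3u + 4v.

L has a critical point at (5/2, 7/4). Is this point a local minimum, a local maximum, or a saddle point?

local maximum

The Hessian of L is constant: H = [[-4, 4], [4, -8]].
det(H) = (-4)·(-8) − 4² = 16.
det(H) > 0 and tr(H) = -12 < 0, so H is negative definite and the point is a local maximum.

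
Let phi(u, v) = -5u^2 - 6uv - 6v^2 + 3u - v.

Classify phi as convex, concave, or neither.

concave

phi is quadratic, so its Hessian is the constant matrix H = [[-10, -6], [-6, -12]].
det(H) = 84, tr(H) = -22.
det(H) > 0 and tr(H) < 0, so H is negative definite everywhere: concave.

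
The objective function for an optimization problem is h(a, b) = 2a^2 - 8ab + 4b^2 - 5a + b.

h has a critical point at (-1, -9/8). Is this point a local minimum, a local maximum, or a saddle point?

The Hessian of h is constant: H = [[4, -8], [-8, 8]].
det(H) = 4·8 − (-8)² = -32.
Since det(H) < 0, H is indefinite and the critical point is a saddle point.

saddle point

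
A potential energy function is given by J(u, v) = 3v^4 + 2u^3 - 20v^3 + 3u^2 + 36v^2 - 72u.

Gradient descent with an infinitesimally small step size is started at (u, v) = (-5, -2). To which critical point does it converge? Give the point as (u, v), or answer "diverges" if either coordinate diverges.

diverges

J is separable, so gradient descent decouples: u follows -∂J/∂u, v follows -∂J/∂v.
∂J/∂u = 6(u - 3)(u + 4); at u=-5 this is 48, so u decreases.
∂J/∂v = 12v(v - 3)(v - 2); at v=-2 this is -480, so v increases.
The u-coordinate has no critical point in that direction and runs off to infinity.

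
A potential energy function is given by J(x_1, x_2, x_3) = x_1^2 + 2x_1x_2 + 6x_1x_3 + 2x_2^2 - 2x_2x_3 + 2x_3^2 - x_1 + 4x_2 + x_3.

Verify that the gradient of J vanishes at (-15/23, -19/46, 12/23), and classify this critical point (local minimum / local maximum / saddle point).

saddle point

∇J = (2x_1 + 2x_2 + 6x_3 - 1, 2x_1 + 4x_2 - 2x_3 + 4, 6x_1 - 2x_2 + 4x_3 + 1); substituting (-15/23, -19/46, 12/23) gives ∇J = (0, 0, 0), so (-15/23, -19/46, 12/23) is indeed a critical point.
The Hessian is constant: H = [[2, 2, 6], [2, 4, -2], [6, -2, 4]].
Leading principal minors: Δ₁ = 2, Δ₂ = 4, Δ₃ = -184.
The minors fit neither the all-positive nor the alternating-sign pattern, so H is indefinite: a saddle point.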